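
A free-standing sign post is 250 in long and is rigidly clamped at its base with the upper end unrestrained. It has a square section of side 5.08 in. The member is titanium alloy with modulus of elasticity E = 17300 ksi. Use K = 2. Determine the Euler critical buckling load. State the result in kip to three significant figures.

I = a⁴/12 = 5.08⁴/12 = 55.50 in⁴
Effective length L_e = K·L = 2 × 250 = 500.0 in
P_cr = π²EI / L_e² = π² × 17300×10³ × 55.50 / 500.0² = 3.790×10^4 lb

P_cr ≈ 37.9 kip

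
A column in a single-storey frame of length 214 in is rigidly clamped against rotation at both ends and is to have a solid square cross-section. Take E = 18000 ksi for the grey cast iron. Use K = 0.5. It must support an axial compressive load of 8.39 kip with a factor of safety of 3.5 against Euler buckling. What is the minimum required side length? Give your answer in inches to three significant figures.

a ≈ 2.18 in

Required P_cr = n·P = 3.5 × 8.39 = 29.36 kip
L_e = K·L = 0.5 × 214 = 107.0 in
Required I = P_cr·L_e²/(π²E) = 2.937×10^4 × 107.0² / (π² × 1.80×10^7) = 1.892 in⁴
Solid square: I = a⁴/12  ⇒  a = (12I)^(1/4) = (12×1.892)^(1/4) = 2.18 in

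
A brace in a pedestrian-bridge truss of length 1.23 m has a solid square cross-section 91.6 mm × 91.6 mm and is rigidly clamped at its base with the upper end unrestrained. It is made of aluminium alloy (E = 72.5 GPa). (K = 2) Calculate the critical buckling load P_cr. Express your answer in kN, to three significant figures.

P_cr ≈ 694 kN

I = a⁴/12 = 91.6⁴/12 = 5.867×10^6 mm⁴
I = 5.867×10^6 mm⁴ = 5.867×10^-6 m⁴
Effective length L_e = K·L = 2 × 1.23 = 2.460 m
P_cr = π²EI / L_e² = π² × 72.5×10⁹ × 5.867×10^-6 / 2.460² = 6.937×10^5 N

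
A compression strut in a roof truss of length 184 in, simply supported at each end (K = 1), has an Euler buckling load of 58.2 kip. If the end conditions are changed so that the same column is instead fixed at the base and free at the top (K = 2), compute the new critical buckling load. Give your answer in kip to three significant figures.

P_cr ∝ 1/K², so P_cr,new = P_cr,old × (K_old/K_new)² = 58.2 × (1/2)²
= 58.2 × 0.2500 = 14.6 kip

P_cr ≈ 14.6 kip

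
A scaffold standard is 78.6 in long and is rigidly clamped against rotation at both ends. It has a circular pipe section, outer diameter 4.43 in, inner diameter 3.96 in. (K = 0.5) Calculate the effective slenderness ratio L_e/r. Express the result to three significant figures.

λ ≈ 26.5

d_o = 4.43 in, d_i = 3.96 in
I = π(d_o⁴ − d_i⁴)/64 = π(4.43⁴ − 3.960⁴)/64 = 6.834 in⁴
A = 3.097 in²;  r_min = √(I/A) = √(6.834/3.097) = 1.485 in
L_e = K·L = 0.5 × 78.6 = 39.30 in
λ = L_e / r_min = 39.300 / 1.485 = 26.5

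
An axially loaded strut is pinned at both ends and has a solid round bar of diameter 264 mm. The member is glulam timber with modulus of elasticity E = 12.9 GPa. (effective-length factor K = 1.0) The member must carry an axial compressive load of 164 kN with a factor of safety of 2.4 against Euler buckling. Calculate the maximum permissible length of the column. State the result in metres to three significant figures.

I = πd⁴/64 = π×264⁴/64 = 2.384×10^8 mm⁴
I = 2.384×10^-4 m⁴
Required critical load P_cr = n·P = 2.4 × 164 = 393.6 kN = 3.936×10^5 N
From P_cr = π²EI/(K·L)²:  L = (1/K)·√(π²EI/P_cr) = (1/1)·√(π²×1.29×10^10×2.384×10^-4/3.936×10^5)
L = 8.78 m

L_max ≈ 8.78 m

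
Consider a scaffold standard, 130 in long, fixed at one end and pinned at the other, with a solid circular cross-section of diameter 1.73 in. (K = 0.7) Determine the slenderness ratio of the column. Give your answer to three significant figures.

λ ≈ 210

For a solid circle r = d/4 = 1.73/4 = 0.4325 in
L_e = K·L = 0.7 × 130 = 91.00 in
λ = L_e / r_min = 91.000 / 0.4325 = 210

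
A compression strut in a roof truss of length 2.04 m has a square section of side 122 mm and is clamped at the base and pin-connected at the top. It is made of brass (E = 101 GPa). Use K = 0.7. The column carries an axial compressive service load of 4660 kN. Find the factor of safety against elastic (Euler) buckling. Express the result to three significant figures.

I = a⁴/12 = 122⁴/12 = 1.846×10^7 mm⁴
I = 1.846×10^7 mm⁴ = 1.846×10^-5 m⁴
Effective length L_e = K·L = 0.7 × 2.04 = 1.428 m
P_cr = π²EI / L_e² = π² × 101×10⁹ × 1.846×10^-5 / 1.428² = 9.024×10^6 N
Factor of safety n = P_cr / P = 9024.5 / 4660 = 1.94

n ≈ 1.94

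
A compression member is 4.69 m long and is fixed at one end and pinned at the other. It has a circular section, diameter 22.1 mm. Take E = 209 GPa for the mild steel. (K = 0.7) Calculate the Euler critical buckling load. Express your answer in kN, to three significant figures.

I = πd⁴/64 = π×22.1⁴/64 = 1.171×10^4 mm⁴
I = 1.171×10^4 mm⁴ = 1.171×10^-8 m⁴
Effective length L_e = K·L = 0.7 × 4.69 = 3.283 m
P_cr = π²EI / L_e² = π² × 209×10⁹ × 1.171×10^-8 / 3.283² = 2.241×10^3 N

P_cr ≈ 2.24 kN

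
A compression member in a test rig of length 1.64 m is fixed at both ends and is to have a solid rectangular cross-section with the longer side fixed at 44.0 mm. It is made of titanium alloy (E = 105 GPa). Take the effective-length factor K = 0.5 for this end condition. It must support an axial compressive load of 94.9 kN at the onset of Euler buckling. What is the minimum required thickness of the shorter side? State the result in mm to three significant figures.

L_e = K·L = 0.5 × 1.64 = 0.8200 m
Required I = P_cr·L_e²/(π²E) = 9.490×10^4 × 0.8200² / (π² × 1.05×10^11) = 6.158×10^-8 m⁴
I_req = 6.158×10^4 mm⁴
Rectangle, weak axis: I_min = h·b³/12 with h = 44.0 mm fixed  ⇒  b = (12I/h)^(1/3) = 25.6 mm

b ≈ 25.6 mm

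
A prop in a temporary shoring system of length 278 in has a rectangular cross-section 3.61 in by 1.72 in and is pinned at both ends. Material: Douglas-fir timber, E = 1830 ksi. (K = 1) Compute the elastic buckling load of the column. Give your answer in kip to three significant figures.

P_cr ≈ 0.358 kip

Buckling occurs about the weak axis: I_min = h·b³/12 with b = 1.72 in (the shorter side).
I_min = 3.61×1.72³/12 = 1.531 in⁴
Effective length L_e = K·L = 1 × 278 = 278.0 in
P_cr = π²EI / L_e² = π² × 1830×10³ × 1.531 / 278.0² = 357.7 lb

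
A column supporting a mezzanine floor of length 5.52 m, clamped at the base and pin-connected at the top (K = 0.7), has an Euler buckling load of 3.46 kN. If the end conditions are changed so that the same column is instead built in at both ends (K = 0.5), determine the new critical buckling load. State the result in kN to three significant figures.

P_cr ∝ 1/K², so P_cr,new = P_cr,old × (K_old/K_new)² = 3.46 × (0.7/0.5)²
= 3.46 × 1.960 = 6.78 kN

P_cr ≈ 6.78 kN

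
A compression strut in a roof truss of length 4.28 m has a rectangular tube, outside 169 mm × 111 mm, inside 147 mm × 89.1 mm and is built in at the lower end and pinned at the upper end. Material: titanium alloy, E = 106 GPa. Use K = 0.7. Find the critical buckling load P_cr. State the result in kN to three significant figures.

Weak-axis I_min = (h_o·b_o³ − h_i·b_i³)/12 with b_o = 111, b_i = 89.10 mm (shorter outer/inner sides).
I_min = (169×111³ − 147.0×89.10³)/12 = 1.060×10^7 mm⁴
I = 1.060×10^7 mm⁴ = 1.060×10^-5 m⁴
Effective length L_e = K·L = 0.7 × 4.28 = 2.996 m
P_cr = π²EI / L_e² = π² × 106×10⁹ × 1.060×10^-5 / 2.996² = 1.235×10^6 N

P_cr ≈ 1230 kN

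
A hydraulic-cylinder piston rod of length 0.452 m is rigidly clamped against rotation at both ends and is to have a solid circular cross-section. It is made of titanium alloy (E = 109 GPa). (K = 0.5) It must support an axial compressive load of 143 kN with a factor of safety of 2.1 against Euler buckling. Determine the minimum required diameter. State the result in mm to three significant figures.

d ≈ 23.2 mm

Required P_cr = n·P = 2.1 × 143 = 300.3 kN
L_e = K·L = 0.5 × 0.452 = 0.2260 m
Required I = P_cr·L_e²/(π²E) = 3.003×10^5 × 0.2260² / (π² × 1.09×10^11) = 1.426×10^-8 m⁴
I_req = 1.426×10^4 mm⁴
Solid circle: I = πd⁴/64  ⇒  d = (64I/π)^(1/4) = (64×1.426×10^4/π)^(1/4) = 23.2 mm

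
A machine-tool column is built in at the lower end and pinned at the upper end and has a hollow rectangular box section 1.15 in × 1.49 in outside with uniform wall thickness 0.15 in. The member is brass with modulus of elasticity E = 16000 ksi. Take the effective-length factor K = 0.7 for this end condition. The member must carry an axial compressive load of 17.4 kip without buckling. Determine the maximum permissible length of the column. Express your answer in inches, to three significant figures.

Inner dimensions: h_i = 1.49 − 2×0.15 = 1.190 in, b_i = 1.15 − 2×0.15 = 0.8500 in
Weak-axis I_min = (h_o·b_o³ − h_i·b_i³)/12 with b_o = 1.15, b_i = 0.8500 in (shorter outer/inner sides).
I_min = (1.49×1.15³ − 1.190×0.8500³)/12 = 0.1279 in⁴
At the buckling limit P_cr = P = 1.740×10^4 lb
From P_cr = π²EI/(K·L)²:  L = (1/K)·√(π²EI/P_cr) = (1/0.7)·√(π²×1.60×10^7×0.1279/1.740×10^4)
L = 48.7 in

L_max ≈ 48.7 in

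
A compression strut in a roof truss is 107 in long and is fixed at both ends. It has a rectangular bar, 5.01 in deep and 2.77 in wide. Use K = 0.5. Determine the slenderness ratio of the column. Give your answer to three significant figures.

λ ≈ 66.9

Buckling occurs about the weak axis: I_min = h·b³/12 with b = 2.77 in (the shorter side).
I_min = 5.01×2.77³/12 = 8.874 in⁴
A = 13.88 in²;  r_min = √(I/A) = √(8.874/13.88) = 0.7996 in
L_e = K·L = 0.5 × 107 = 53.50 in
λ = L_e / r_min = 53.500 / 0.7996 = 66.9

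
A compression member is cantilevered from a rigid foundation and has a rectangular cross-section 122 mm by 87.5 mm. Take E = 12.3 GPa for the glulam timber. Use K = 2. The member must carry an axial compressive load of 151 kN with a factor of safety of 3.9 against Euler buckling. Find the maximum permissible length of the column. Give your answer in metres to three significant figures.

L_max ≈ 0.592 m

Buckling occurs about the weak axis: I_min = h·b³/12 with b = 87.5 mm (the shorter side).
I_min = 122×87.5³/12 = 6.811×10^6 mm⁴
I = 6.811×10^-6 m⁴
Required critical load P_cr = n·P = 3.9 × 151 = 588.9 kN = 5.889×10^5 N
From P_cr = π²EI/(K·L)²:  L = (1/K)·√(π²EI/P_cr) = (1/2)·√(π²×1.23×10^10×6.811×10^-6/5.889×10^5)
L = 0.592 m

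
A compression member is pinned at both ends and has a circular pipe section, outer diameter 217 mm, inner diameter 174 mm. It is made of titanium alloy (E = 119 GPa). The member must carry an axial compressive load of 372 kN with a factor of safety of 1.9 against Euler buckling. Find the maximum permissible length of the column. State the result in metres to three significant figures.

L_max ≈ 10.3 m

d_o = 217 mm, d_i = 174 mm
I = π(d_o⁴ − d_i⁴)/64 = π(217⁴ − 174.0⁴)/64 = 6.385×10^7 mm⁴
I = 6.385×10^-5 m⁴
Required critical load P_cr = n·P = 1.9 × 372 = 706.8 kN = 7.068×10^5 N
From P_cr = π²EI/(K·L)²:  L = (1/K)·√(π²EI/P_cr) = (1/1)·√(π²×1.19×10^11×6.385×10^-5/7.068×10^5)
L = 10.3 m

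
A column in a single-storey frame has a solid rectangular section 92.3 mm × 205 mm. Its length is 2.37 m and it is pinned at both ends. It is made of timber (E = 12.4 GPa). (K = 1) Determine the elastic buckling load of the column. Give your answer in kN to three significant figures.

Buckling occurs about the weak axis: I_min = h·b³/12 with b = 92.3 mm (the shorter side).
I_min = 205×92.3³/12 = 1.343×10^7 mm⁴
I = 1.343×10^7 mm⁴ = 1.343×10^-5 m⁴
Effective length L_e = K·L = 1 × 2.37 = 2.370 m
P_cr = π²EI / L_e² = π² × 12.4×10⁹ × 1.343×10^-5 / 2.370² = 2.927×10^5 N

P_cr ≈ 293 kN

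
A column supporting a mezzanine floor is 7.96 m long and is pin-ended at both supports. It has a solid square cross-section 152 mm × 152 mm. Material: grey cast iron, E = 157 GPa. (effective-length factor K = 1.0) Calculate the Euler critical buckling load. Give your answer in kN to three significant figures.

P_cr ≈ 1090 kN

I = a⁴/12 = 152⁴/12 = 4.448×10^7 mm⁴
I = 4.448×10^7 mm⁴ = 4.448×10^-5 m⁴
Effective length L_e = K·L = 1 × 7.96 = 7.960 m
P_cr = π²EI / L_e² = π² × 157×10⁹ × 4.448×10^-5 / 7.960² = 1.088×10^6 N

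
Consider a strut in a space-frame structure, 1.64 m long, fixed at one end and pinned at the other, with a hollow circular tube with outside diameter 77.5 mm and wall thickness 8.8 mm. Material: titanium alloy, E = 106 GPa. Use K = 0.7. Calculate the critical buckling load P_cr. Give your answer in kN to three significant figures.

P_cr ≈ 904 kN

Inner diameter d_i = 77.5 − 2×8.8 = 59.90 mm
I = π(d_o⁴ − d_i⁴)/64 = π(77.5⁴ − 59.90⁴)/64 = 1.139×10^6 mm⁴
I = 1.139×10^6 mm⁴ = 1.139×10^-6 m⁴
Effective length L_e = K·L = 0.7 × 1.64 = 1.148 m
P_cr = π²EI / L_e² = π² × 106×10⁹ × 1.139×10^-6 / 1.148² = 9.041×10^5 N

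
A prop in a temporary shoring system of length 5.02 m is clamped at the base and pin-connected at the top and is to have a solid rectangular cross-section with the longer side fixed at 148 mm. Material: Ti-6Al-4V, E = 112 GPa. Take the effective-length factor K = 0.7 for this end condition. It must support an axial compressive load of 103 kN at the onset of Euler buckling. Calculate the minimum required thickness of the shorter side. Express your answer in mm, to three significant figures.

L_e = K·L = 0.7 × 5.02 = 3.514 m
Required I = P_cr·L_e²/(π²E) = 1.030×10^5 × 3.514² / (π² × 1.12×10^11) = 1.151×10^-6 m⁴
I_req = 1.151×10^6 mm⁴
Rectangle, weak axis: I_min = h·b³/12 with h = 148 mm fixed  ⇒  b = (12I/h)^(1/3) = 45.4 mm

b ≈ 45.4 mm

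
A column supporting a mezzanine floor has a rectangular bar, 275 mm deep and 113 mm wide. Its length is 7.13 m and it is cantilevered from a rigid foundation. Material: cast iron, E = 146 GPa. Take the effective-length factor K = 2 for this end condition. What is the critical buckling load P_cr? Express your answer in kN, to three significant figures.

P_cr ≈ 234 kN

Buckling occurs about the weak axis: I_min = h·b³/12 with b = 113 mm (the shorter side).
I_min = 275×113³/12 = 3.307×10^7 mm⁴
I = 3.307×10^7 mm⁴ = 3.307×10^-5 m⁴
Effective length L_e = K·L = 2 × 7.13 = 14.26 m
P_cr = π²EI / L_e² = π² × 146×10⁹ × 3.307×10^-5 / 14.26² = 2.343×10^5 N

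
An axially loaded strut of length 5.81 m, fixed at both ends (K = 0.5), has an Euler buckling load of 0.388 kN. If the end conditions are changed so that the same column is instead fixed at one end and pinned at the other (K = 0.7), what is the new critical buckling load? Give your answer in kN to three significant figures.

P_cr ≈ 0.198 kN

P_cr ∝ 1/K², so P_cr,new = P_cr,old × (K_old/K_new)² = 0.388 × (0.5/0.7)²
= 0.388 × 0.5102 = 0.198 kN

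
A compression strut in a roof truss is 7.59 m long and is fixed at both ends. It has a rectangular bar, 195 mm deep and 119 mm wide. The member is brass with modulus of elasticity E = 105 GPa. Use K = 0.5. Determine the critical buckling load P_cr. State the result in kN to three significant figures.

P_cr ≈ 1970 kN

Buckling occurs about the weak axis: I_min = h·b³/12 with b = 119 mm (the shorter side).
I_min = 195×119³/12 = 2.738×10^7 mm⁴
I = 2.738×10^7 mm⁴ = 2.738×10^-5 m⁴
Effective length L_e = K·L = 0.5 × 7.59 = 3.795 m
P_cr = π²EI / L_e² = π² × 105×10⁹ × 2.738×10^-5 / 3.795² = 1.970×10^6 N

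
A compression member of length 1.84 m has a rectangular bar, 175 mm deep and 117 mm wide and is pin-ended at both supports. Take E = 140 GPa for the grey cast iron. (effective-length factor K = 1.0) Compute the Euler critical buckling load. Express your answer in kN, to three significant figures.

P_cr ≈ 9530 kN

Buckling occurs about the weak axis: I_min = h·b³/12 with b = 117 mm (the shorter side).
I_min = 175×117³/12 = 2.336×10^7 mm⁴
I = 2.336×10^7 mm⁴ = 2.336×10^-5 m⁴
Effective length L_e = K·L = 1 × 1.84 = 1.840 m
P_cr = π²EI / L_e² = π² × 140×10⁹ × 2.336×10^-5 / 1.840² = 9.532×10^6 N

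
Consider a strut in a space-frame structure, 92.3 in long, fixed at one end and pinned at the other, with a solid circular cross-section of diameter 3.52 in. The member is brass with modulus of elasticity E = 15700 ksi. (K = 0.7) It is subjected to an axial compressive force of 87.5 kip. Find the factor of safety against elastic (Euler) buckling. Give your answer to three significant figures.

I = πd⁴/64 = π×3.52⁴/64 = 7.536 in⁴
Effective length L_e = K·L = 0.7 × 92.3 = 64.61 in
P_cr = π²EI / L_e² = π² × 15700×10³ × 7.536 / 64.61² = 2.797×10^5 lb
Factor of safety n = P_cr / P = 279.73 / 87.5 = 3.20

n ≈ 3.20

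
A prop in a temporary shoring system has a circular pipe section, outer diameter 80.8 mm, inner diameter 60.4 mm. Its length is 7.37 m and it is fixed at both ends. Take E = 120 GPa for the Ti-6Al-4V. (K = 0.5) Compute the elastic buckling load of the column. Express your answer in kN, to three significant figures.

d_o = 80.8 mm, d_i = 60.4 mm
I = π(d_o⁴ − d_i⁴)/64 = π(80.8⁴ − 60.40⁴)/64 = 1.439×10^6 mm⁴
I = 1.439×10^6 mm⁴ = 1.439×10^-6 m⁴
Effective length L_e = K·L = 0.5 × 7.37 = 3.685 m
P_cr = π²EI / L_e² = π² × 120×10⁹ × 1.439×10^-6 / 3.685² = 1.255×10^5 N

P_cr ≈ 126 kN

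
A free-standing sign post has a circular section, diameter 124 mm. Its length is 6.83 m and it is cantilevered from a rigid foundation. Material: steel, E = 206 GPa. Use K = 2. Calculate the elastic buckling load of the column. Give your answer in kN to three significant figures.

P_cr ≈ 126 kN

I = πd⁴/64 = π×124⁴/64 = 1.161×10^7 mm⁴
I = 1.161×10^7 mm⁴ = 1.161×10^-5 m⁴
Effective length L_e = K·L = 2 × 6.83 = 13.66 m
P_cr = π²EI / L_e² = π² × 206×10⁹ × 1.161×10^-5 / 13.66² = 1.265×10^5 N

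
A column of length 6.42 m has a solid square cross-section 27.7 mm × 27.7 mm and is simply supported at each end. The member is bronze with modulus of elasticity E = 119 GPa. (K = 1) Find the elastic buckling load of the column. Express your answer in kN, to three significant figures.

I = a⁴/12 = 27.7⁴/12 = 4.906×10^4 mm⁴
I = 4.906×10^4 mm⁴ = 4.906×10^-8 m⁴
Effective length L_e = K·L = 1 × 6.42 = 6.420 m
P_cr = π²EI / L_e² = π² × 119×10⁹ × 4.906×10^-8 / 6.420² = 1.398×10^3 N

P_cr ≈ 1.40 kN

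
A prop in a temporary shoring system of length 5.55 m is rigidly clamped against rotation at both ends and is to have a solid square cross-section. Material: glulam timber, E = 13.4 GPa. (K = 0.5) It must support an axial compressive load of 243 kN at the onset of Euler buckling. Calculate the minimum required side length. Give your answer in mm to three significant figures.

a ≈ 114 mm

L_e = K·L = 0.5 × 5.55 = 2.775 m
Required I = P_cr·L_e²/(π²E) = 2.430×10^5 × 2.775² / (π² × 1.34×10^10) = 1.415×10^-5 m⁴
I_req = 1.415×10^7 mm⁴
Solid square: I = a⁴/12  ⇒  a = (12I)^(1/4) = (12×1.415×10^7)^(1/4) = 114 mm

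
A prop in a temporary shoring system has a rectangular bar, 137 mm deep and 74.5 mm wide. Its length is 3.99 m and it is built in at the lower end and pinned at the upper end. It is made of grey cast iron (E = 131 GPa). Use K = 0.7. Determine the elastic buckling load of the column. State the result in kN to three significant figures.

P_cr ≈ 782 kN

Buckling occurs about the weak axis: I_min = h·b³/12 with b = 74.5 mm (the shorter side).
I_min = 137×74.5³/12 = 4.721×10^6 mm⁴
I = 4.721×10^6 mm⁴ = 4.721×10^-6 m⁴
Effective length L_e = K·L = 0.7 × 3.99 = 2.793 m
P_cr = π²EI / L_e² = π² × 131×10⁹ × 4.721×10^-6 / 2.793² = 7.824×10^5 N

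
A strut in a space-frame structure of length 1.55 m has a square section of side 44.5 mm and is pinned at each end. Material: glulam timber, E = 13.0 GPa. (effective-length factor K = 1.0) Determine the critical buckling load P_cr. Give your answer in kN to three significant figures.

I = a⁴/12 = 44.5⁴/12 = 3.268×10^5 mm⁴
I = 3.268×10^5 mm⁴ = 3.268×10^-7 m⁴
Effective length L_e = K·L = 1 × 1.55 = 1.550 m
P_cr = π²EI / L_e² = π² × 13.0×10⁹ × 3.268×10^-7 / 1.550² = 1.745×10^4 N

P_cr ≈ 17.5 kN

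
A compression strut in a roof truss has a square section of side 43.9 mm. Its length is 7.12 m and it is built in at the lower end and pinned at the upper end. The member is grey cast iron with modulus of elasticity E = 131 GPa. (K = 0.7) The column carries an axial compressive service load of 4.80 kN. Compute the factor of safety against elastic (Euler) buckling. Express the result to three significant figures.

I = a⁴/12 = 43.9⁴/12 = 3.095×10^5 mm⁴
I = 3.095×10^5 mm⁴ = 3.095×10^-7 m⁴
Effective length L_e = K·L = 0.7 × 7.12 = 4.984 m
P_cr = π²EI / L_e² = π² × 131×10⁹ × 3.095×10^-7 / 4.984² = 1.611×10^4 N
Factor of safety n = P_cr / P = 16.110 / 4.80 = 3.36

n ≈ 3.36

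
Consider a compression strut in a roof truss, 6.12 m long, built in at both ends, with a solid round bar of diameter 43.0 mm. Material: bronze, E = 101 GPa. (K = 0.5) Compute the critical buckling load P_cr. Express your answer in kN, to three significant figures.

P_cr ≈ 17.9 kN

I = πd⁴/64 = π×43.0⁴/64 = 1.678×10^5 mm⁴
I = 1.678×10^5 mm⁴ = 1.678×10^-7 m⁴
Effective length L_e = K·L = 0.5 × 6.12 = 3.060 m
P_cr = π²EI / L_e² = π² × 101×10⁹ × 1.678×10^-7 / 3.060² = 1.787×10^4 N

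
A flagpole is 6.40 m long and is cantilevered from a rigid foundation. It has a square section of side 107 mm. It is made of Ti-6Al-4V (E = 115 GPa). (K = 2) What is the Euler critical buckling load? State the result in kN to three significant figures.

I = a⁴/12 = 107⁴/12 = 1.092×10^7 mm⁴
I = 1.092×10^7 mm⁴ = 1.092×10^-5 m⁴
Effective length L_e = K·L = 2 × 6.40 = 12.80 m
P_cr = π²EI / L_e² = π² × 115×10⁹ × 1.092×10^-5 / 12.80² = 7.567×10^4 N

P_cr ≈ 75.7 kN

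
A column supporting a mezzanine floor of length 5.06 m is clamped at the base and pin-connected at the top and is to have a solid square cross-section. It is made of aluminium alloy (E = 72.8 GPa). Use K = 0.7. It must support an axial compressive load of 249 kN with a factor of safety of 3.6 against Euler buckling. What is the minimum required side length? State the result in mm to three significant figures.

Required P_cr = n·P = 3.6 × 249 = 896.4 kN
L_e = K·L = 0.7 × 5.06 = 3.542 m
Required I = P_cr·L_e²/(π²E) = 8.964×10^5 × 3.542² / (π² × 7.28×10^10) = 1.565×10^-5 m⁴
I_req = 1.565×10^7 mm⁴
Solid square: I = a⁴/12  ⇒  a = (12I)^(1/4) = (12×1.565×10^7)^(1/4) = 117 mm

a ≈ 117 mm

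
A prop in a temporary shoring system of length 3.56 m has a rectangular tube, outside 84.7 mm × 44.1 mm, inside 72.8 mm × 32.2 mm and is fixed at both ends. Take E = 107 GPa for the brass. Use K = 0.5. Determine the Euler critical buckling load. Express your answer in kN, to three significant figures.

Weak-axis I_min = (h_o·b_o³ − h_i·b_i³)/12 with b_o = 44.1, b_i = 32.20 mm (shorter outer/inner sides).
I_min = (84.7×44.1³ − 72.80×32.20³)/12 = 4.028×10^5 mm⁴
I = 4.028×10^5 mm⁴ = 4.028×10^-7 m⁴
Effective length L_e = K·L = 0.5 × 3.56 = 1.780 m
P_cr = π²EI / L_e² = π² × 107×10⁹ × 4.028×10^-7 / 1.780² = 1.343×10^5 N

P_cr ≈ 134 kN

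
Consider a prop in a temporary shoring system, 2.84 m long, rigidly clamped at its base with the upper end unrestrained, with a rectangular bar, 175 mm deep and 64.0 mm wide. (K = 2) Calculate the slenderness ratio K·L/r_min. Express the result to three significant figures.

λ ≈ 307

Buckling occurs about the weak axis: I_min = h·b³/12 with b = 64.0 mm (the shorter side).
I_min = 175×64.0³/12 = 3.823×10^6 mm⁴
A = 1.120×10^4 mm²;  r_min = √(I/A) = √(3.823×10^6/1.120×10^4) = 18.48 mm
L_e = K·L = 2 × 2.84 m = 5.680 m = 5680.0 mm
λ = L_e / r_min = 5680.0 / 18.48 = 307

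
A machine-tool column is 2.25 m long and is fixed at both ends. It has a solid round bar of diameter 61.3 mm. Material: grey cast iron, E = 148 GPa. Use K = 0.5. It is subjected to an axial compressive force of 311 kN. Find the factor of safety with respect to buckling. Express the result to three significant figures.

I = πd⁴/64 = π×61.3⁴/64 = 6.931×10^5 mm⁴
I = 6.931×10^5 mm⁴ = 6.931×10^-7 m⁴
Effective length L_e = K·L = 0.5 × 2.25 = 1.125 m
P_cr = π²EI / L_e² = π² × 148×10⁹ × 6.931×10^-7 / 1.125² = 8.000×10^5 N
Factor of safety n = P_cr / P = 799.96 / 311 = 2.57

n ≈ 2.57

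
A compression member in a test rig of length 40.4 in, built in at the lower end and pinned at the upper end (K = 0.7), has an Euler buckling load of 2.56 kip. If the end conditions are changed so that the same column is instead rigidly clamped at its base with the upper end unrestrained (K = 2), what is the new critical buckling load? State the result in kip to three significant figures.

P_cr ≈ 0.314 kip

P_cr ∝ 1/K², so P_cr,new = P_cr,old × (K_old/K_new)² = 2.56 × (0.7/2)²
= 2.56 × 0.1225 = 0.314 kip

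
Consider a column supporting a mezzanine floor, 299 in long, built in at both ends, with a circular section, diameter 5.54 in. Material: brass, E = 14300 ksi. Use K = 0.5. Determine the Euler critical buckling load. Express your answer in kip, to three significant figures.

P_cr ≈ 292 kip

I = πd⁴/64 = π×5.54⁴/64 = 46.24 in⁴
Effective length L_e = K·L = 0.5 × 299 = 149.5 in
P_cr = π²EI / L_e² = π² × 14300×10³ × 46.24 / 149.5² = 2.920×10^5 lb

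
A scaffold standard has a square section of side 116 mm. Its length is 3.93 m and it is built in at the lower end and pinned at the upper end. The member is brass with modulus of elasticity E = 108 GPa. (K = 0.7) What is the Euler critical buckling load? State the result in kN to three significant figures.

P_cr ≈ 2130 kN

I = a⁴/12 = 116⁴/12 = 1.509×10^7 mm⁴
I = 1.509×10^7 mm⁴ = 1.509×10^-5 m⁴
Effective length L_e = K·L = 0.7 × 3.93 = 2.751 m
P_cr = π²EI / L_e² = π² × 108×10⁹ × 1.509×10^-5 / 2.751² = 2.125×10^6 N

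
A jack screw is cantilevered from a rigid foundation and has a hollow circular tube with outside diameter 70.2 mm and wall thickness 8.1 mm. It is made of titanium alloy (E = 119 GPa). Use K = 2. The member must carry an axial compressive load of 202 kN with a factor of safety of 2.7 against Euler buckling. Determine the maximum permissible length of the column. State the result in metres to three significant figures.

L_max ≈ 0.646 m

Inner diameter d_i = 70.2 − 2×8.1 = 54.00 mm
I = π(d_o⁴ − d_i⁴)/64 = π(70.2⁴ − 54.00⁴)/64 = 7.747×10^5 mm⁴
I = 7.747×10^-7 m⁴
Required critical load P_cr = n·P = 2.7 × 202 = 545.4 kN = 5.454×10^5 N
From P_cr = π²EI/(K·L)²:  L = (1/K)·√(π²EI/P_cr) = (1/2)·√(π²×1.19×10^11×7.747×10^-7/5.454×10^5)
L = 0.646 m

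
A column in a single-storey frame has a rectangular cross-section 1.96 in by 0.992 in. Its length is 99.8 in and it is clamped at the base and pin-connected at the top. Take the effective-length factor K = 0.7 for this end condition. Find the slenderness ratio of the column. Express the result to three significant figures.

λ ≈ 244

For a rectangle r_min = b/√12 = 0.992/√12 = 0.2864 in
L_e = K·L = 0.7 × 99.8 = 69.86 in
λ = L_e / r_min = 69.860 / 0.2864 = 244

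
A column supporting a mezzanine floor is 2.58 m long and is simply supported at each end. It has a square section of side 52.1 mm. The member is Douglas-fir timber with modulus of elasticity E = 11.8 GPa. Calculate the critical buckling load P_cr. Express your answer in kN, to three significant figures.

I = a⁴/12 = 52.1⁴/12 = 6.140×10^5 mm⁴
I = 6.140×10^5 mm⁴ = 6.140×10^-7 m⁴
Effective length L_e = K·L = 1 × 2.58 = 2.580 m
P_cr = π²EI / L_e² = π² × 11.8×10⁹ × 6.140×10^-7 / 2.580² = 1.074×10^4 N

P_cr ≈ 10.7 kN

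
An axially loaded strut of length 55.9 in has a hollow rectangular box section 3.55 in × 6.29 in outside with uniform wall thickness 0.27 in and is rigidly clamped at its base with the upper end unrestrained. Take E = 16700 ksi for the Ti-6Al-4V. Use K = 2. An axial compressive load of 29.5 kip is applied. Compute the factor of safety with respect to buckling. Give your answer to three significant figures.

Inner dimensions: h_i = 6.29 − 2×0.27 = 5.750 in, b_i = 3.55 − 2×0.27 = 3.010 in
Weak-axis I_min = (h_o·b_o³ − h_i·b_i³)/12 with b_o = 3.55, b_i = 3.010 in (shorter outer/inner sides).
I_min = (6.29×3.55³ − 5.750×3.010³)/12 = 10.38 in⁴
Effective length L_e = K·L = 2 × 55.9 = 111.8 in
P_cr = π²EI / L_e² = π² × 16700×10³ × 10.38 / 111.8² = 1.369×10^5 lb
Factor of safety n = P_cr / P = 136.92 / 29.5 = 4.64

n ≈ 4.64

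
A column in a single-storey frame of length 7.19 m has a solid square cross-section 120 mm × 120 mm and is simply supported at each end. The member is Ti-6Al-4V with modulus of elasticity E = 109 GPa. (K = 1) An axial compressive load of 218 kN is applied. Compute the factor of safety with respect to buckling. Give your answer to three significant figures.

n ≈ 1.65

I = a⁴/12 = 120⁴/12 = 1.728×10^7 mm⁴
I = 1.728×10^7 mm⁴ = 1.728×10^-5 m⁴
Effective length L_e = K·L = 1 × 7.19 = 7.190 m
P_cr = π²EI / L_e² = π² × 109×10⁹ × 1.728×10^-5 / 7.190² = 3.596×10^5 N
Factor of safety n = P_cr / P = 359.59 / 218 = 1.65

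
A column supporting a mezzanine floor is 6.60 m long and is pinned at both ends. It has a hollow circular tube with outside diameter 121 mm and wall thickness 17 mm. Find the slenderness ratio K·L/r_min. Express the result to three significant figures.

λ ≈ 177

Inner diameter d_i = 121 − 2×17 = 87.00 mm
I = π(d_o⁴ − d_i⁴)/64 = π(121⁴ − 87.00⁴)/64 = 7.710×10^6 mm⁴
A = 5.554×10^3 mm²;  r_min = √(I/A) = √(7.710×10^6/5.554×10^3) = 37.26 mm
L_e = K·L = 1 × 6.60 m = 6.600 m = 6600.0 mm
λ = L_e / r_min = 6600.0 / 37.26 = 177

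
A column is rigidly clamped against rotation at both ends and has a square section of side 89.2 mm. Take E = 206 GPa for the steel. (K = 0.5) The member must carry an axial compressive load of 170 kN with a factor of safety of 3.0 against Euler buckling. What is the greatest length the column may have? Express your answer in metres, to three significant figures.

I = a⁴/12 = 89.2⁴/12 = 5.276×10^6 mm⁴
I = 5.276×10^-6 m⁴
Required critical load P_cr = n·P = 3.0 × 170 = 510.0 kN = 5.100×10^5 N
From P_cr = π²EI/(K·L)²:  L = (1/K)·√(π²EI/P_cr) = (1/0.5)·√(π²×2.06×10^11×5.276×10^-6/5.100×10^5)
L = 9.17 m

L_max ≈ 9.17 m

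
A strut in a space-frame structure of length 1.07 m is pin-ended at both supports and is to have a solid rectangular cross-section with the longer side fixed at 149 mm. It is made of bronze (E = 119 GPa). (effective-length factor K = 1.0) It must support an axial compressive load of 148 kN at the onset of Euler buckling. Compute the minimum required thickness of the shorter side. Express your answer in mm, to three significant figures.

b ≈ 22.6 mm

L_e = K·L = 1 × 1.07 = 1.070 m
Required I = P_cr·L_e²/(π²E) = 1.480×10^5 × 1.070² / (π² × 1.19×10^11) = 1.443×10^-7 m⁴
I_req = 1.443×10^5 mm⁴
Rectangle, weak axis: I_min = h·b³/12 with h = 149 mm fixed  ⇒  b = (12I/h)^(1/3) = 22.6 mm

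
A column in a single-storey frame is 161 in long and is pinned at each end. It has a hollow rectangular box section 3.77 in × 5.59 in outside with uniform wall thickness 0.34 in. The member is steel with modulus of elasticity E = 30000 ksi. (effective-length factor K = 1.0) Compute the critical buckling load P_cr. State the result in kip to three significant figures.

Inner dimensions: h_i = 5.59 − 2×0.34 = 4.910 in, b_i = 3.77 − 2×0.34 = 3.090 in
Weak-axis I_min = (h_o·b_o³ − h_i·b_i³)/12 with b_o = 3.77, b_i = 3.090 in (shorter outer/inner sides).
I_min = (5.59×3.77³ − 4.910×3.090³)/12 = 12.89 in⁴
Effective length L_e = K·L = 1 × 161 = 161.0 in
P_cr = π²EI / L_e² = π² × 30000×10³ × 12.89 / 161.0² = 1.472×10^5 lb

P_cr ≈ 147 kip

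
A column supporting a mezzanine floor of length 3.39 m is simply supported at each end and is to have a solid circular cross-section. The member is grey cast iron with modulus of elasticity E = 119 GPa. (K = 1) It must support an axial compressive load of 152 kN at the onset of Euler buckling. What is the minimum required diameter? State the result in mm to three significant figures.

d ≈ 74.2 mm

L_e = K·L = 1 × 3.39 = 3.390 m
Required I = P_cr·L_e²/(π²E) = 1.520×10^5 × 3.390² / (π² × 1.19×10^11) = 1.487×10^-6 m⁴
I_req = 1.487×10^6 mm⁴
Solid circle: I = πd⁴/64  ⇒  d = (64I/π)^(1/4) = (64×1.487×10^6/π)^(1/4) = 74.2 mm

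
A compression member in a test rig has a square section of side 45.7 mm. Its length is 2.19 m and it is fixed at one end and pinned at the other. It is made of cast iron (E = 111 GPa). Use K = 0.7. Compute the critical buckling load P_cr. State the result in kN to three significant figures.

I = a⁴/12 = 45.7⁴/12 = 3.635×10^5 mm⁴
I = 3.635×10^5 mm⁴ = 3.635×10^-7 m⁴
Effective length L_e = K·L = 0.7 × 2.19 = 1.533 m
P_cr = π²EI / L_e² = π² × 111×10⁹ × 3.635×10^-7 / 1.533² = 1.694×10^5 N

P_cr ≈ 169 kN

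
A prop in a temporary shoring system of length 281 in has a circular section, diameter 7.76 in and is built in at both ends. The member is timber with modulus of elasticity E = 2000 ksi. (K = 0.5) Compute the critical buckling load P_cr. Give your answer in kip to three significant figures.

I = πd⁴/64 = π×7.76⁴/64 = 178.0 in⁴
Effective length L_e = K·L = 0.5 × 281 = 140.5 in
P_cr = π²EI / L_e² = π² × 2000×10³ × 178.0 / 140.5² = 1.780×10^5 lb

P_cr ≈ 178 kip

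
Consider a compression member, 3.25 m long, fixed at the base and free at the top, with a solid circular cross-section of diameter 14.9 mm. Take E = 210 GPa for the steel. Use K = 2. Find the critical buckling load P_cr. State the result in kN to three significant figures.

I = πd⁴/64 = π×14.9⁴/64 = 2.419×10^3 mm⁴
I = 2.419×10^3 mm⁴ = 2.419×10^-9 m⁴
Effective length L_e = K·L = 2 × 3.25 = 6.500 m
P_cr = π²EI / L_e² = π² × 210×10⁹ × 2.419×10^-9 / 6.500² = 118.7 N

P_cr ≈ 0.119 kN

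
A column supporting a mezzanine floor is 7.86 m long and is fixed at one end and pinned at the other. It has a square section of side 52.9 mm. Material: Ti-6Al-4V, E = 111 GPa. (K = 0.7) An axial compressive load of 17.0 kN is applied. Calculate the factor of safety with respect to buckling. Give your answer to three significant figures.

I = a⁴/12 = 52.9⁴/12 = 6.526×10^5 mm⁴
I = 6.526×10^5 mm⁴ = 6.526×10^-7 m⁴
Effective length L_e = K·L = 0.7 × 7.86 = 5.502 m
P_cr = π²EI / L_e² = π² × 111×10⁹ × 6.526×10^-7 / 5.502² = 2.362×10^4 N
Factor of safety n = P_cr / P = 23.617 / 17.0 = 1.39

n ≈ 1.39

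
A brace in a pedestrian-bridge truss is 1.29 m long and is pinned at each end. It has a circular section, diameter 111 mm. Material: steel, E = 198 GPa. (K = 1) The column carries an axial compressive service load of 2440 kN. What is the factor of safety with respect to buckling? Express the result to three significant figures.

n ≈ 3.59

I = πd⁴/64 = π×111⁴/64 = 7.452×10^6 mm⁴
I = 7.452×10^6 mm⁴ = 7.452×10^-6 m⁴
Effective length L_e = K·L = 1 × 1.29 = 1.290 m
P_cr = π²EI / L_e² = π² × 198×10⁹ × 7.452×10^-6 / 1.290² = 8.751×10^6 N
Factor of safety n = P_cr / P = 8750.8 / 2440 = 3.59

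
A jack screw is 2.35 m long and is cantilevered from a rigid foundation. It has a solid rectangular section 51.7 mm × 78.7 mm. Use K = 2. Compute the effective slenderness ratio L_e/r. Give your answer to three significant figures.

λ ≈ 315

Buckling occurs about the weak axis: I_min = h·b³/12 with b = 51.7 mm (the shorter side).
I_min = 78.7×51.7³/12 = 9.063×10^5 mm⁴
A = 4.069×10^3 mm²;  r_min = √(I/A) = √(9.063×10^5/4.069×10^3) = 14.92 mm
L_e = K·L = 2 × 2.35 m = 4.700 m = 4700.0 mm
λ = L_e / r_min = 4700.0 / 14.92 = 315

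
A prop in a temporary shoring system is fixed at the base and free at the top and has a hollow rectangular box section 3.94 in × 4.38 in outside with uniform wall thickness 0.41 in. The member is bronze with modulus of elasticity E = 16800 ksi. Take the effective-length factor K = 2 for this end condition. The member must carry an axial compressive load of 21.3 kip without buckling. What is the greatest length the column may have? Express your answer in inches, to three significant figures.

Inner dimensions: h_i = 4.38 − 2×0.41 = 3.560 in, b_i = 3.94 − 2×0.41 = 3.120 in
Weak-axis I_min = (h_o·b_o³ − h_i·b_i³)/12 with b_o = 3.94, b_i = 3.120 in (shorter outer/inner sides).
I_min = (4.38×3.94³ − 3.560×3.120³)/12 = 13.31 in⁴
At the buckling limit P_cr = P = 2.130×10^4 lb
From P_cr = π²EI/(K·L)²:  L = (1/K)·√(π²EI/P_cr) = (1/2)·√(π²×1.68×10^7×13.31/2.130×10^4)
L = 161 in

L_max ≈ 161 in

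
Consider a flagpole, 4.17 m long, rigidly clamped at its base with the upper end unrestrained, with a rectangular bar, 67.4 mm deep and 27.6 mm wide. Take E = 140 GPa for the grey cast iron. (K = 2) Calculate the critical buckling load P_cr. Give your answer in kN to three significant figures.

P_cr ≈ 2.35 kN

Buckling occurs about the weak axis: I_min = h·b³/12 with b = 27.6 mm (the shorter side).
I_min = 67.4×27.6³/12 = 1.181×10^5 mm⁴
I = 1.181×10^5 mm⁴ = 1.181×10^-7 m⁴
Effective length L_e = K·L = 2 × 4.17 = 8.340 m
P_cr = π²EI / L_e² = π² × 140×10⁹ × 1.181×10^-7 / 8.340² = 2.346×10^3 N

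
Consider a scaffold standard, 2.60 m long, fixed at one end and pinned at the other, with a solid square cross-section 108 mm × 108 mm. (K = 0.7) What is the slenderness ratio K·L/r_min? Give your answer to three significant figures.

I = a⁴/12 = 108⁴/12 = 1.134×10^7 mm⁴
A = 1.166×10^4 mm²;  r_min = √(I/A) = √(1.134×10^7/1.166×10^4) = 31.18 mm
L_e = K·L = 0.7 × 2.60 m = 1.820 m = 1820.0 mm
λ = L_e / r_min = 1820.0 / 31.18 = 58.4

λ ≈ 58.4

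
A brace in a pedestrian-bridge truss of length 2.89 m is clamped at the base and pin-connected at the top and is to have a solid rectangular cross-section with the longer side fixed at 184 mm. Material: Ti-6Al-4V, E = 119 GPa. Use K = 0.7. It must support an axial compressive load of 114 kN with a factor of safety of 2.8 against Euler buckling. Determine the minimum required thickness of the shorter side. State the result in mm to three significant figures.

Required P_cr = n·P = 2.8 × 114 = 319.2 kN
L_e = K·L = 0.7 × 2.89 = 2.023 m
Required I = P_cr·L_e²/(π²E) = 3.192×10^5 × 2.023² / (π² × 1.19×10^11) = 1.112×10^-6 m⁴
I_req = 1.112×10^6 mm⁴
Rectangle, weak axis: I_min = h·b³/12 with h = 184 mm fixed  ⇒  b = (12I/h)^(1/3) = 41.7 mm

b ≈ 41.7 mm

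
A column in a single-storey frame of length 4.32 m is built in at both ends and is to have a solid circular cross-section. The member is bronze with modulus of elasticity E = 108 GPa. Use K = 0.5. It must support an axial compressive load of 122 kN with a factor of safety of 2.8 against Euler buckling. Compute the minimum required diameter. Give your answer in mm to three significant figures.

d ≈ 74.3 mm

Required P_cr = n·P = 2.8 × 122 = 341.6 kN
L_e = K·L = 0.5 × 4.32 = 2.160 m
Required I = P_cr·L_e²/(π²E) = 3.416×10^5 × 2.160² / (π² × 1.08×10^11) = 1.495×10^-6 m⁴
I_req = 1.495×10^6 mm⁴
Solid circle: I = πd⁴/64  ⇒  d = (64I/π)^(1/4) = (64×1.495×10^6/π)^(1/4) = 74.3 mm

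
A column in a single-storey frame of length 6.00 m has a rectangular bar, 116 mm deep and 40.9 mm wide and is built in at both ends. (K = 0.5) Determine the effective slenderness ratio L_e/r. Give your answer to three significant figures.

λ ≈ 254

Buckling occurs about the weak axis: I_min = h·b³/12 with b = 40.9 mm (the shorter side).
I_min = 116×40.9³/12 = 6.614×10^5 mm⁴
A = 4.744×10^3 mm²;  r_min = √(I/A) = √(6.614×10^5/4.744×10^3) = 11.81 mm
L_e = K·L = 0.5 × 6.00 m = 3.000 m = 3000.0 mm
λ = L_e / r_min = 3000.0 / 11.81 = 254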